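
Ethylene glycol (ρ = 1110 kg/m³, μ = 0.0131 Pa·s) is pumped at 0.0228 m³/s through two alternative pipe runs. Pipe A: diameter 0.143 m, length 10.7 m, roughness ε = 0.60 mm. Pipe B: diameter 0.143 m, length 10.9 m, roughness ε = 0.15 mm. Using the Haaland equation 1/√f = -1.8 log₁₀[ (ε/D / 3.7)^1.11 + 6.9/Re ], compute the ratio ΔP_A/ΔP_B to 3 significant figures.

ΔP_A/ΔP_B ≈ 1.16

Pipe A: V = Q/A = 0.0228/0.01606 = 1.42 m/s; Re = 1.72e+04; ε/D = 0.0042; Haaland → f = 0.03368; ΔP_A = f(L/D)(ρV²/2) = 2818 Pa.
Pipe B: V = Q/A = 0.0228/0.01606 = 1.42 m/s; Re = 1.72e+04; ε/D = 0.00105; Haaland → f = 0.02857; ΔP_B = f(L/D)(ρV²/2) = 2436 Pa.
ΔP_A/ΔP_B = 2818/2436 = 1.16.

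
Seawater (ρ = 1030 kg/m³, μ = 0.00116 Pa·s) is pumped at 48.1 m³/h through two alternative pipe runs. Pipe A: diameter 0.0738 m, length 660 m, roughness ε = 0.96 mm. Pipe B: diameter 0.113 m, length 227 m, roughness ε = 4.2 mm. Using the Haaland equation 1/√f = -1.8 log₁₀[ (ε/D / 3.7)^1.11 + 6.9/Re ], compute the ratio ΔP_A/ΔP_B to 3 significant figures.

Pipe A: V = Q/A = 0.01336/0.004278 = 3.123 m/s; Re = 2.047e+05; ε/D = 0.013; Haaland → f = 0.04183; ΔP_A = f(L/D)(ρV²/2) = 1.88e+06 Pa.
Pipe B: V = Q/A = 0.01336/0.01003 = 1.332 m/s; Re = 1.337e+05; ε/D = 0.0372; Haaland → f = 0.06296; ΔP_B = f(L/D)(ρV²/2) = 1.156e+05 Pa.
ΔP_A/ΔP_B = 1.88e+06/1.156e+05 = 16.3.

ΔP_A/ΔP_B ≈ 16.3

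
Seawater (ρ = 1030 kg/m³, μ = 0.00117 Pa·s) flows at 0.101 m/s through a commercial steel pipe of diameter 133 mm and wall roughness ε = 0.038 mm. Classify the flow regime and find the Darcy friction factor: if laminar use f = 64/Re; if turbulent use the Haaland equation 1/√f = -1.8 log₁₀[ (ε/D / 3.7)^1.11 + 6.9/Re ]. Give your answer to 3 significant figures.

Re = ρVD/μ = 1030·0.101·0.133/0.00117 = 1.183e+04.
Re > 4000 → turbulent. ε/D = 3.8e-05/0.133 = 0.000286; Haaland: 1/√f = -1.8 log₁₀[2.73e-05 + 0.000583] = 5.785, so f = 0.02988.

f ≈ 0.0299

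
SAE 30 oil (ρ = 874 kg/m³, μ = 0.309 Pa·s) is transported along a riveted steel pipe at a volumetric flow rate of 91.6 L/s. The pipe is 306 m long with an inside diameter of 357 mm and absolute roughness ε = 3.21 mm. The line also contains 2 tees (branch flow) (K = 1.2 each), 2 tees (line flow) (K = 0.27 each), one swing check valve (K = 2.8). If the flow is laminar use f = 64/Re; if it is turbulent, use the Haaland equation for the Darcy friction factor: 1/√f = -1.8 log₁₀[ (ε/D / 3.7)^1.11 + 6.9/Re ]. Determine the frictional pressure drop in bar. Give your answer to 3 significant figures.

ΔP ≈ 0.238 bar

Q = 91.6 L/s = 91.6/1000 = 0.0916 m³/s.
Cross-sectional area A = πD²/4 = π(0.357)²/4 = 0.1001 m²; mean velocity V = Q/A = 0.0916/0.1001 = 0.9151 m/s.
Reynolds number Re = ρVD/μ = 874 · 0.9151 · 0.357 / 0.309 = 924.
Re < 2300 → laminar flow, so f = 64/Re = 64/924 = 0.06926 (the turbulent correlation is not needed).
Total minor-loss coefficient ΣK = 2·1.2 + 2·0.27 + 1·2.8 = 5.74.
ΔP = [f·L/D + ΣK]·(ρV²/2) = [0.06926·306/0.357 + 5.74]·(874·0.9151²/2) = [59.37 + 5.74]·365.9 = 2.383e+04 Pa.
ΔP = 2.383e+04 Pa = 0.238 bar.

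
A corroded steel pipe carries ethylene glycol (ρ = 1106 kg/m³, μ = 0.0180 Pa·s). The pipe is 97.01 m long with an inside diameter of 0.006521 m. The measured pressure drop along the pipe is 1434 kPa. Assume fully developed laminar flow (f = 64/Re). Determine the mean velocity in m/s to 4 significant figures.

For laminar flow, f = 64/Re with Re = ρVD/μ, so Darcy-Weisbach reduces to ΔP = 32μLV/D². Solving for V: V = ΔP·D²/(32μL) = 1.434e+06·(0.006521)²/(32·0.018·97.01) = 1.091 m/s.
Check: Re = ρVD/μ = 1106·1.091·0.006521/0.018 = 437.3 < 2300, so the laminar assumption holds.

V ≈ 1.091 m/s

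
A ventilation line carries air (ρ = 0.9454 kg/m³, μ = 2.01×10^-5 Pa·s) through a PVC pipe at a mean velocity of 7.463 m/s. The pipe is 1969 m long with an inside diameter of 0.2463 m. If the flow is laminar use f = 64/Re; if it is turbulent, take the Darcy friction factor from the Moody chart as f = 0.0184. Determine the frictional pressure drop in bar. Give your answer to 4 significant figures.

Reynolds number Re = ρVD/μ = 0.9454 · 7.463 · 0.2463 / 2.01e-05 = 8.646e+04.
Re > 4000 → turbulent; use the Moody-chart value f = 0.0184.
Darcy-Weisbach: ΔP = f(L/D)(ρV²/2) = 0.0184·(1969/0.2463)·(0.9454·7.463²/2) = 0.0184·7994·26.33 = 3873 Pa.
ΔP = 3873 Pa = 0.03873 bar.

ΔP ≈ 0.03873 bar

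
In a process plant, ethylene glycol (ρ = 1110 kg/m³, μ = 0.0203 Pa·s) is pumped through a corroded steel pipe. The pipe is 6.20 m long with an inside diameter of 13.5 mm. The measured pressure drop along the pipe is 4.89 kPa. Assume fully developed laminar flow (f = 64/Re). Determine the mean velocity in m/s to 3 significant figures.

For laminar flow, f = 64/Re with Re = ρVD/μ, so Darcy-Weisbach reduces to ΔP = 32μLV/D². Solving for V: V = ΔP·D²/(32μL) = 4890·(0.0135)²/(32·0.0203·6.2) = 0.2213 m/s.
Check: Re = ρVD/μ = 1110·0.2213·0.0135/0.0203 = 163.3 < 2300, so the laminar assumption holds.

V ≈ 0.221 m/s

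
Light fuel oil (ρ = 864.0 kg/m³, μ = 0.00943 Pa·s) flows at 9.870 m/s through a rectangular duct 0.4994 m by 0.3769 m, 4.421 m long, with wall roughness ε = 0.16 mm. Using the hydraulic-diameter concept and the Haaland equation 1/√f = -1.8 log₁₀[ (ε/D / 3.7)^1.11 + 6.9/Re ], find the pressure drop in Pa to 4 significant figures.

ΔP ≈ 7349 Pa

Hydraulic diameter D_h = 4A/P = 4·(0.4994·0.3769)/(2·(0.4994+0.3769)) = 0.7529/1.753 = 0.4296 m.
Re = ρVD_h/μ = 864·9.87·0.4296/0.00943 = 3.885e+05.
ε/D_h = 0.00016/0.4296 = 0.000372; Haaland gives 1/√f = -1.8 log₁₀[3.66e-05+1.78e-05] = 7.677, so f = 0.01697.
ΔP = f(L/D_h)(ρV²/2) = 0.01697·4.421/0.4296·4.208e+04 = 7349 Pa.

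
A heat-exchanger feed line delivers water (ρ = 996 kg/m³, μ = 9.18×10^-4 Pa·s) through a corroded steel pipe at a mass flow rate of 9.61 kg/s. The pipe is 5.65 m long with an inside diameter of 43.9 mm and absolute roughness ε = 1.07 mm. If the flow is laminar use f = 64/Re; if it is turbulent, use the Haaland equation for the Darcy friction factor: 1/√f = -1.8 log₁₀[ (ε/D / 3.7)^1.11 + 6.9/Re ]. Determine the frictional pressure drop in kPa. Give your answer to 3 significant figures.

ΔP ≈ 137 kPa

A = πD²/4 = π(0.0439)²/4 = 0.001514 m²; mean velocity V = ṁ/(ρA) = 9.61/(996 · 0.001514) = 6.374 m/s.
Reynolds number Re = ρVD/μ = 996 · 6.374 · 0.0439 / 0.000918 = 3.036e+05.
Re > 4000 → turbulent. Relative roughness ε/D = 0.00107/0.0439 = 0.0244. Haaland: 1/√f = -1.8 log₁₀[(0.0244/3.7)^1.11 + 6.9/3.036e+05] = -1.8 log₁₀[0.00379 + 2.27e-05] = 4.354, so f = 0.05276.
Darcy-Weisbach: ΔP = f(L/D)(ρV²/2) = 0.05276·(5.65/0.0439)·(996·6.374²/2) = 0.05276·128.7·2.024e+04 = 1.374e+05 Pa.
ΔP = 1.374e+05 Pa = 137 kPa.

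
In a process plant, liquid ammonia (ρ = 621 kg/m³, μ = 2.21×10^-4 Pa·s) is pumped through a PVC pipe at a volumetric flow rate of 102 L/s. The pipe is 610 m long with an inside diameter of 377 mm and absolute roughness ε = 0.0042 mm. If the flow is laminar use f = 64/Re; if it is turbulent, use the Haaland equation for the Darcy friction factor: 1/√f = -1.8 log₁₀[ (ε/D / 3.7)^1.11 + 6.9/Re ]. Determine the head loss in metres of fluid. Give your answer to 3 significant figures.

Q = 102 L/s = 102/1000 = 0.102 m³/s.
Cross-sectional area A = πD²/4 = π(0.377)²/4 = 0.1116 m²; mean velocity V = Q/A = 0.102/0.1116 = 0.9138 m/s.
Reynolds number Re = ρVD/μ = 621 · 0.9138 · 0.377 / 0.000221 = 9.68e+05.
Re > 4000 → turbulent. Relative roughness ε/D = 4.2e-06/0.377 = 1.11e-05. Haaland: 1/√f = -1.8 log₁₀[(1.11e-05/3.7)^1.11 + 6.9/9.68e+05] = -1.8 log₁₀[7.44e-07 + 7.13e-06] = 9.187, so f = 0.01185.
Darcy-Weisbach: ΔP = f(L/D)(ρV²/2) = 0.01185·(610/0.377)·(621·0.9138²/2) = 0.01185·1618·259.2 = 4970 Pa.
Head loss h_f = ΔP/(ρg) = 4970/(621·9.81) = 0.816 m.

h_f ≈ 0.816 m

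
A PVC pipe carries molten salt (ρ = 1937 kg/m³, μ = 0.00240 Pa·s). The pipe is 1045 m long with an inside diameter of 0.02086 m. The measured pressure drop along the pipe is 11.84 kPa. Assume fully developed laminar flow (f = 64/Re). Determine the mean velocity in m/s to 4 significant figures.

V ≈ 0.06420 m/s

For laminar flow, f = 64/Re with Re = ρVD/μ, so Darcy-Weisbach reduces to ΔP = 32μLV/D². Solving for V: V = ΔP·D²/(32μL) = 1.184e+04·(0.02086)²/(32·0.0024·1045) = 0.0642 m/s.
Check: Re = ρVD/μ = 1937·0.0642·0.02086/0.0024 = 1081 < 2300, so the laminar assumption holds.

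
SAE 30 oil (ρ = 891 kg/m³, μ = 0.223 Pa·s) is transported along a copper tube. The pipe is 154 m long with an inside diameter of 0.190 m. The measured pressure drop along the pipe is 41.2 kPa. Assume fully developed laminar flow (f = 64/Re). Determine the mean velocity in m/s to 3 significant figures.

For laminar flow, f = 64/Re with Re = ρVD/μ, so Darcy-Weisbach reduces to ΔP = 32μLV/D². Solving for V: V = ΔP·D²/(32μL) = 4.12e+04·(0.19)²/(32·0.223·154) = 1.353 m/s.
Check: Re = ρVD/μ = 891·1.353·0.19/0.223 = 1027 < 2300, so the laminar assumption holds.

V ≈ 1.35 m/s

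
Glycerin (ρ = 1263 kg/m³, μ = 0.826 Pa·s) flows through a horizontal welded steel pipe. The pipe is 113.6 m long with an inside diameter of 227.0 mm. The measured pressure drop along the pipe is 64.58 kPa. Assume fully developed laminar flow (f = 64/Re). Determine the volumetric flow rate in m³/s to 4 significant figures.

For laminar flow, f = 64/Re with Re = ρVD/μ, so Darcy-Weisbach reduces to ΔP = 32μLV/D². Solving for V: V = ΔP·D²/(32μL) = 6.458e+04·(0.227)²/(32·0.826·113.6) = 1.108 m/s.
Check: Re = ρVD/μ = 1263·1.108·0.227/0.826 = 384.7 < 2300, so the laminar assumption holds.
Q = V·A = 1.108·(π/4·0.227²) = 0.04485 m³/s = 0.04485 m³/s.

Q ≈ 0.04485 m³/s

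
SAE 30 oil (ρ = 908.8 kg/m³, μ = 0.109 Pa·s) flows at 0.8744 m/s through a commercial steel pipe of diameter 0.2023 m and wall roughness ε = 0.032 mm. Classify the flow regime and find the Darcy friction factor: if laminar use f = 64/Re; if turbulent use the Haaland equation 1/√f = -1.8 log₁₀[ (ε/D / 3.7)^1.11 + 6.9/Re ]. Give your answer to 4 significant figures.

Re = ρVD/μ = 908.8·0.8744·0.2023/0.109 = 1475.
Re < 2300 → laminar, so f = 64/Re = 0.04339 (roughness is irrelevant in laminar flow).

f ≈ 0.04339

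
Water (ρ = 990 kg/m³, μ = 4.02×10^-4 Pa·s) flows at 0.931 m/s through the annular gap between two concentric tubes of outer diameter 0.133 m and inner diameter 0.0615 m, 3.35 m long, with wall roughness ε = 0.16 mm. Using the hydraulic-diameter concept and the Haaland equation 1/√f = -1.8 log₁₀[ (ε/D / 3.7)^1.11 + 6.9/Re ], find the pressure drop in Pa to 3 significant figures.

Hydraulic diameter D_h = 4A/P = D_o - D_i = 0.133 - 0.0615 = 0.0715 m.
Re = ρVD_h/μ = 990·0.931·0.0715/0.000402 = 1.639e+05.
ε/D_h = 0.00016/0.0715 = 0.00224; Haaland gives 1/√f = -1.8 log₁₀[0.000268+4.21e-05] = 6.316, so f = 0.02507.
ΔP = f(L/D_h)(ρV²/2) = 0.02507·3.35/0.0715·429 = 503.9 Pa.

ΔP ≈ 504 Pa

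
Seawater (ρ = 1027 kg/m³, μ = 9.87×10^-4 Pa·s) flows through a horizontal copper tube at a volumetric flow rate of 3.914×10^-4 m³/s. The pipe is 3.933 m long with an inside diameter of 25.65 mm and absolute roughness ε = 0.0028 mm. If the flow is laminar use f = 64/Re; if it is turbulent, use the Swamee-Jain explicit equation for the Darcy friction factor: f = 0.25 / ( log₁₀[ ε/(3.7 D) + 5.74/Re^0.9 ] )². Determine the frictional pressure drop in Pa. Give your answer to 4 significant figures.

Cross-sectional area A = πD²/4 = π(0.02565)²/4 = 0.0005167 m²; mean velocity V = Q/A = 0.0003914/0.0005167 = 0.7575 m/s.
Reynolds number Re = ρVD/μ = 1027 · 0.7575 · 0.02565 / 0.000987 = 2.022e+04.
Re > 4000 → turbulent. Relative roughness ε/D = 2.8e-06/0.02565 = 0.000109. Swamee-Jain: f = 0.25/(log₁₀[0.000109/3.7 + 5.74/2.022e+04^0.9])² = 0.25/(log₁₀[2.95e-05 + 0.000765])² = 0.25/(-3.1)² = 0.02602.
Darcy-Weisbach: ΔP = f(L/D)(ρV²/2) = 0.02602·(3.933/0.02565)·(1027·0.7575²/2) = 0.02602·153.3·294.6 = 1175 Pa.

ΔP ≈ 1175 Pa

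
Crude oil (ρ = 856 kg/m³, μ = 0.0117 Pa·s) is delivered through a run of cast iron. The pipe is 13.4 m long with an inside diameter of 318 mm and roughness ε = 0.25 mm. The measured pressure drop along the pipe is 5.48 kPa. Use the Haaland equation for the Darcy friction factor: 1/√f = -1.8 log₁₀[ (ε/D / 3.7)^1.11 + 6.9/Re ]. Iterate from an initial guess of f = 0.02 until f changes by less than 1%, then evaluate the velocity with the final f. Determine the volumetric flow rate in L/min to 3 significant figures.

Q ≈ 17900 L/min

Rearranging Darcy-Weisbach: V = √(2·ΔP·D/(f·L·ρ)). With ε/D = 0.00025/0.318 = 0.000786, iterate starting from f = 0.02:
  f = 0.02 → V = √(2·5480·0.318/(0.02·13.4·856)) = 3.898 m/s; Re = ρVD/μ = 9.068e+04; f → 0.02142
  f = 0.02142 → V = 3.767 m/s; Re = 8.763e+04; f → 0.0215
Converged (Δf/f < 1%). With the final f = 0.0215: V = √(2·5480·0.318/(0.0215·13.4·856)) = 3.759 m/s.
Q = V·A = 3.759·(π/4·0.318²) = 0.2986 m³/s = 17900 L/min.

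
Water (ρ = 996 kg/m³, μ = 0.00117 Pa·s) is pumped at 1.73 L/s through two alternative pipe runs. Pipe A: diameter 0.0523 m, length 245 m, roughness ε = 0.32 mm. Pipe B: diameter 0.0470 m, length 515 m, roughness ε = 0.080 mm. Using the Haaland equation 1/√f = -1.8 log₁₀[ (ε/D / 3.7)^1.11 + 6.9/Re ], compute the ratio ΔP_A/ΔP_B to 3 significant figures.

Pipe A: V = Q/A = 0.00173/0.002148 = 0.8053 m/s; Re = 3.585e+04; ε/D = 0.00612; Haaland → f = 0.03439; ΔP_A = f(L/D)(ρV²/2) = 5.203e+04 Pa.
Pipe B: V = Q/A = 0.00173/0.001735 = 0.9972 m/s; Re = 3.99e+04; ε/D = 0.0017; Haaland → f = 0.02622; ΔP_B = f(L/D)(ρV²/2) = 1.422e+05 Pa.
ΔP_A/ΔP_B = 5.203e+04/1.422e+05 = 0.366.

ΔP_A/ΔP_B ≈ 0.366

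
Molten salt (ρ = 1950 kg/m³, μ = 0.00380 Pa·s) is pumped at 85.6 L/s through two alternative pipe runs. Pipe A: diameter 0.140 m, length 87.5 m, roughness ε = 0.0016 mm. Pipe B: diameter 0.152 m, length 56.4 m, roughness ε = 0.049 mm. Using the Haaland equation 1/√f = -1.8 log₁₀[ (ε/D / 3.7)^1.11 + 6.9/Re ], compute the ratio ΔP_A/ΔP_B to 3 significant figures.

Pipe A: V = Q/A = 0.0856/0.01539 = 5.561 m/s; Re = 3.995e+05; ε/D = 1.14e-05; Haaland → f = 0.01371; ΔP_A = f(L/D)(ρV²/2) = 2.584e+05 Pa.
Pipe B: V = Q/A = 0.0856/0.01815 = 4.717 m/s; Re = 3.68e+05; ε/D = 0.000322; Haaland → f = 0.01668; ΔP_B = f(L/D)(ρV²/2) = 1.343e+05 Pa.
ΔP_A/ΔP_B = 2.584e+05/1.343e+05 = 1.92.

ΔP_A/ΔP_B ≈ 1.92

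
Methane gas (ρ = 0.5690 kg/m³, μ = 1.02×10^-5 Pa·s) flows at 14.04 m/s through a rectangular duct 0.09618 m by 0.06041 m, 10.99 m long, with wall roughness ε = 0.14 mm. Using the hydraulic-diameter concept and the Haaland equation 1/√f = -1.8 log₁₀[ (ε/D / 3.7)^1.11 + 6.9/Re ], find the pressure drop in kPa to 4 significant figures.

Hydraulic diameter D_h = 4A/P = 4·(0.09618·0.06041)/(2·(0.09618+0.06041)) = 0.02324/0.3132 = 0.07421 m.
Re = ρVD_h/μ = 0.569·14.04·0.07421/1.02e-05 = 5.812e+04.
ε/D_h = 0.00014/0.07421 = 0.00189; Haaland gives 1/√f = -1.8 log₁₀[0.000221+0.000119] = 6.243, so f = 0.02566.
ΔP = f(L/D_h)(ρV²/2) = 0.02566·10.99/0.07421·56.08 = 213.1 Pa.
ΔP = 0.2131 kPa.

ΔP ≈ 0.2131 kPa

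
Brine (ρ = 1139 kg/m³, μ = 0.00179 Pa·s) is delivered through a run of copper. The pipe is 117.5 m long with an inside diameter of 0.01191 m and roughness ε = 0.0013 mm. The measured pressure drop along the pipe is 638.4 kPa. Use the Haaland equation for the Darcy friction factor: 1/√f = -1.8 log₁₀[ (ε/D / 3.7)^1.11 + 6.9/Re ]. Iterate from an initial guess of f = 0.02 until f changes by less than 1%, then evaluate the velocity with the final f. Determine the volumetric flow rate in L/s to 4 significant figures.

Rearranging Darcy-Weisbach: V = √(2·ΔP·D/(f·L·ρ)). With ε/D = 1.3e-06/0.01191 = 0.000109, iterate starting from f = 0.02:
  f = 0.02 → V = √(2·6.384e+05·0.01191/(0.02·117.5·1139)) = 2.384 m/s; Re = ρVD/μ = 1.806e+04; f → 0.02658
  f = 0.02658 → V = 2.067 m/s; Re = 1.567e+04; f → 0.02755
  f = 0.02755 → V = 2.031 m/s; Re = 1.539e+04; f → 0.02768
Converged (Δf/f < 1%). With the final f = 0.02768: V = √(2·6.384e+05·0.01191/(0.02768·117.5·1139)) = 2.026 m/s.
Q = V·A = 2.026·(π/4·0.01191²) = 0.0002257 m³/s = 0.2257 L/s.

Q ≈ 0.2257 L/s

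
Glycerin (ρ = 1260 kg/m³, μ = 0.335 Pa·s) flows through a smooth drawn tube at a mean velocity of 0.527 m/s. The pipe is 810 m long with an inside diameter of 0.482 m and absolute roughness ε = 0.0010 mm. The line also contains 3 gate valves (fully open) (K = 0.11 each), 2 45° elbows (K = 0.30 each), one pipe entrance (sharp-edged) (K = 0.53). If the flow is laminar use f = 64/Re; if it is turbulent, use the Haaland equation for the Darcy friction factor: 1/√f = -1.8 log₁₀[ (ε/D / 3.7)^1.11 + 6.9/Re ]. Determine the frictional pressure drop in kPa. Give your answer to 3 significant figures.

ΔP ≈ 20.0 kPa

Reynolds number Re = ρVD/μ = 1260 · 0.527 · 0.482 / 0.335 = 955.4.
Re < 2300 → laminar flow, so f = 64/Re = 64/955.4 = 0.06699 (the turbulent correlation is not needed).
Total minor-loss coefficient ΣK = 3·0.11 + 2·0.3 + 1·0.53 = 1.46.
ΔP = [f·L/D + ΣK]·(ρV²/2) = [0.06699·810/0.482 + 1.46]·(1260·0.527²/2) = [112.6 + 1.46]·175 = 1.995e+04 Pa.
ΔP = 1.995e+04 Pa = 20.0 kPa.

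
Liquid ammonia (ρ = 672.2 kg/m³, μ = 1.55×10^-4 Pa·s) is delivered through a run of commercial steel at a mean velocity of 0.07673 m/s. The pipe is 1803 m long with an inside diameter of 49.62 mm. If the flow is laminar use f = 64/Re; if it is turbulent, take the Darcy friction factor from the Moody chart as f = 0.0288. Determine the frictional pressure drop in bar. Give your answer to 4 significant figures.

ΔP ≈ 0.02071 bar

Reynolds number Re = ρVD/μ = 672.2 · 0.07673 · 0.04962 / 0.000155 = 1.651e+04.
Re > 4000 → turbulent; use the Moody-chart value f = 0.0288.
Darcy-Weisbach: ΔP = f(L/D)(ρV²/2) = 0.0288·(1803/0.04962)·(672.2·0.07673²/2) = 0.0288·3.634e+04·1.979 = 2071 Pa.
ΔP = 2071 Pa = 0.02071 bar.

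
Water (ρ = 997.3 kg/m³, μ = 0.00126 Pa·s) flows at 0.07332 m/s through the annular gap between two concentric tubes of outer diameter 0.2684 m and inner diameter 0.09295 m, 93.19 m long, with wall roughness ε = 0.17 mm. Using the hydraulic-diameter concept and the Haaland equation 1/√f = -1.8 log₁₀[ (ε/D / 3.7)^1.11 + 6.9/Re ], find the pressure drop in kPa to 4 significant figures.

Hydraulic diameter D_h = 4A/P = D_o - D_i = 0.2684 - 0.09295 = 0.1755 m.
Re = ρVD_h/μ = 997.3·0.07332·0.1755/0.00126 = 1.018e+04.
ε/D_h = 0.00017/0.1755 = 0.000969; Haaland gives 1/√f = -1.8 log₁₀[0.000106+0.000678] = 5.591, so f = 0.03199.
ΔP = f(L/D_h)(ρV²/2) = 0.03199·93.19/0.1755·2.681 = 45.55 Pa.
ΔP = 0.04555 kPa.

ΔP ≈ 0.04555 kPa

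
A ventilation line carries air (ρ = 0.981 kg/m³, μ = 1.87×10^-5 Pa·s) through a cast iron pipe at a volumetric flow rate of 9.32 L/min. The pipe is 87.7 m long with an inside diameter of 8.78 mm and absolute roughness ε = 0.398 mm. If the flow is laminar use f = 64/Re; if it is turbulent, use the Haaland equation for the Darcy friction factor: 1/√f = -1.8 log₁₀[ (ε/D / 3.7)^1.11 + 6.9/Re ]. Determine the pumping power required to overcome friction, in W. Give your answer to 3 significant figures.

P ≈ 0.271 W

Q = 9.32 L/min = 9.32/60000 = 0.0001553 m³/s.
Cross-sectional area A = πD²/4 = π(0.00878)²/4 = 6.055e-05 m²; mean velocity V = Q/A = 0.0001553/6.055e-05 = 2.566 m/s.
Reynolds number Re = ρVD/μ = 0.981 · 2.566 · 0.00878 / 1.87e-05 = 1182.
Re < 2300 → laminar flow, so f = 64/Re = 64/1182 = 0.05416 (the turbulent correlation is not needed).
Darcy-Weisbach: ΔP = f(L/D)(ρV²/2) = 0.05416·(87.7/0.00878)·(0.981·2.566²/2) = 0.05416·9989·3.229 = 1747 Pa.
Pumping power P = QΔP = 0.0001553·1747 = 0.2713 W = 0.271 W.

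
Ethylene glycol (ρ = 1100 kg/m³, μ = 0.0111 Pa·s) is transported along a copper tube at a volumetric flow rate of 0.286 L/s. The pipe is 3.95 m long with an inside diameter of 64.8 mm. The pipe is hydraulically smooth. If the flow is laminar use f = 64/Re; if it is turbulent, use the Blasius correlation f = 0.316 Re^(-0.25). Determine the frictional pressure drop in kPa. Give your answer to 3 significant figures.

Q = 0.286 L/s = 0.286/1000 = 0.000286 m³/s.
Cross-sectional area A = πD²/4 = π(0.0648)²/4 = 0.003298 m²; mean velocity V = Q/A = 0.000286/0.003298 = 0.08672 m/s.
Reynolds number Re = ρVD/μ = 1100 · 0.08672 · 0.0648 / 0.0111 = 556.9.
Re < 2300 → laminar flow, so f = 64/Re = 64/556.9 = 0.1149 (the turbulent correlation is not needed).
Darcy-Weisbach: ΔP = f(L/D)(ρV²/2) = 0.1149·(3.95/0.0648)·(1100·0.08672²/2) = 0.1149·60.96·4.136 = 28.98 Pa.
ΔP = 28.98 Pa = 0.0290 kPa.

ΔP ≈ 0.0290 kPa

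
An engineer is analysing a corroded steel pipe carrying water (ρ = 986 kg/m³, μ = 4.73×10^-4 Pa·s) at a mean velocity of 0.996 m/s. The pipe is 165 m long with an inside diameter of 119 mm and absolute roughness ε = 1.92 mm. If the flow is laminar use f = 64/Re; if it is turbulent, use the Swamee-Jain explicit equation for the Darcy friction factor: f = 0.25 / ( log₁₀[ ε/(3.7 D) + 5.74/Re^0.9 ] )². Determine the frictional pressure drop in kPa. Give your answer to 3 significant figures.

Reynolds number Re = ρVD/μ = 986 · 0.996 · 0.119 / 0.000473 = 2.471e+05.
Re > 4000 → turbulent. Relative roughness ε/D = 0.00192/0.119 = 0.0161. Swamee-Jain: f = 0.25/(log₁₀[0.0161/3.7 + 5.74/2.471e+05^0.9])² = 0.25/(log₁₀[0.00436 + 8.04e-05])² = 0.25/(-2.353)² = 0.04517.
Darcy-Weisbach: ΔP = f(L/D)(ρV²/2) = 0.04517·(165/0.119)·(986·0.996²/2) = 0.04517·1387·489.1 = 3.063e+04 Pa.
ΔP = 3.063e+04 Pa = 30.6 kPa.

ΔP ≈ 30.6 kPa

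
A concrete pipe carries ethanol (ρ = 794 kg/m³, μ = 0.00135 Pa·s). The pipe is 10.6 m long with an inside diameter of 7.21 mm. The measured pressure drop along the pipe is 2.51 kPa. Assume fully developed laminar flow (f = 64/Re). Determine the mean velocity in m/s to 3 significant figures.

For laminar flow, f = 64/Re with Re = ρVD/μ, so Darcy-Weisbach reduces to ΔP = 32μLV/D². Solving for V: V = ΔP·D²/(32μL) = 2510·(0.00721)²/(32·0.00135·10.6) = 0.2849 m/s.
Check: Re = ρVD/μ = 794·0.2849·0.00721/0.00135 = 1208 < 2300, so the laminar assumption holds.

V ≈ 0.285 m/s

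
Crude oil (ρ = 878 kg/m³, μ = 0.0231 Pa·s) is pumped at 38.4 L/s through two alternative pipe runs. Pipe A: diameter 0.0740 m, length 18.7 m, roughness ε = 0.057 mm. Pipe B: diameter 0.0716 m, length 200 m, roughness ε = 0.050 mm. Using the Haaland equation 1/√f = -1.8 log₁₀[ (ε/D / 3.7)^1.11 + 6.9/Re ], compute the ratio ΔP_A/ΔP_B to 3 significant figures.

Pipe A: V = Q/A = 0.0384/0.004301 = 8.928 m/s; Re = 2.511e+04; ε/D = 0.00077; Haaland → f = 0.02597; ΔP_A = f(L/D)(ρV²/2) = 2.296e+05 Pa.
Pipe B: V = Q/A = 0.0384/0.004026 = 9.537 m/s; Re = 2.595e+04; ε/D = 0.000698; Haaland → f = 0.02564; ΔP_B = f(L/D)(ρV²/2) = 2.86e+06 Pa.
ΔP_A/ΔP_B = 2.296e+05/2.86e+06 = 0.0803.

ΔP_A/ΔP_B ≈ 0.0803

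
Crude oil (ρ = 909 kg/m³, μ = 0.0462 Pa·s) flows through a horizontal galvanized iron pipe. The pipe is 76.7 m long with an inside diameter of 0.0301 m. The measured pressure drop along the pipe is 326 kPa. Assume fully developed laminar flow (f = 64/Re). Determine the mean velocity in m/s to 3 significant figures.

For laminar flow, f = 64/Re with Re = ρVD/μ, so Darcy-Weisbach reduces to ΔP = 32μLV/D². Solving for V: V = ΔP·D²/(32μL) = 3.26e+05·(0.0301)²/(32·0.0462·76.7) = 2.605 m/s.
Check: Re = ρVD/μ = 909·2.605·0.0301/0.0462 = 1543 < 2300, so the laminar assumption holds.

V ≈ 2.60 m/s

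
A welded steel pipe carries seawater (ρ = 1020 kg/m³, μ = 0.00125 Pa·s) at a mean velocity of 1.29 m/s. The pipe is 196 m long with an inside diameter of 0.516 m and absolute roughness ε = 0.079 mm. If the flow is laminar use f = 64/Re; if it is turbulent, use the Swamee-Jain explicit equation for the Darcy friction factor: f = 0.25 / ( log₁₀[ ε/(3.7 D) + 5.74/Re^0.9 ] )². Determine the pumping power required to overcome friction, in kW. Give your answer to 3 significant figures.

Reynolds number Re = ρVD/μ = 1020 · 1.29 · 0.516 / 0.00125 = 5.432e+05.
Re > 4000 → turbulent. Relative roughness ε/D = 7.9e-05/0.516 = 0.000153. Swamee-Jain: f = 0.25/(log₁₀[0.000153/3.7 + 5.74/5.432e+05^0.9])² = 0.25/(log₁₀[4.14e-05 + 3.96e-05])² = 0.25/(-4.092)² = 0.01493.
Darcy-Weisbach: ΔP = f(L/D)(ρV²/2) = 0.01493·(196/0.516)·(1020·1.29²/2) = 0.01493·379.8·848.7 = 4814 Pa.
Q = V·A = 1.29·0.2091 = 0.2698 m³/s.
Pumping power P = QΔP = 0.2698·4814 = 1299 W = 1.30 kW.

P ≈ 1.30 kW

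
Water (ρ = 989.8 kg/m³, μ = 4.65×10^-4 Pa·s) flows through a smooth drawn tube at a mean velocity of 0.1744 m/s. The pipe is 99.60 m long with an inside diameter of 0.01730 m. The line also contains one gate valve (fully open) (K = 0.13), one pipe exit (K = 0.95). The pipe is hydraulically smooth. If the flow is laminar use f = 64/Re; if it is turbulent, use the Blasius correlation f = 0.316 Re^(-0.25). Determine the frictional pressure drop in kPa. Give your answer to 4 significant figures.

Reynolds number Re = ρVD/μ = 989.8 · 0.1744 · 0.0173 / 0.000465 = 6422.
Re > 4000 → turbulent. Smooth-pipe (Blasius): f = 0.316 Re^(-0.25) = 0.316/(6422)^0.25 = 0.0353.
Total minor-loss coefficient ΣK = 1·0.13 + 1·0.95 = 1.08.
ΔP = [f·L/D + ΣK]·(ρV²/2) = [0.0353·99.6/0.0173 + 1.08]·(989.8·0.1744²/2) = [203.2 + 1.08]·15.05 = 3075 Pa.
ΔP = 3075 Pa = 3.075 kPa.

ΔP ≈ 3.075 kPa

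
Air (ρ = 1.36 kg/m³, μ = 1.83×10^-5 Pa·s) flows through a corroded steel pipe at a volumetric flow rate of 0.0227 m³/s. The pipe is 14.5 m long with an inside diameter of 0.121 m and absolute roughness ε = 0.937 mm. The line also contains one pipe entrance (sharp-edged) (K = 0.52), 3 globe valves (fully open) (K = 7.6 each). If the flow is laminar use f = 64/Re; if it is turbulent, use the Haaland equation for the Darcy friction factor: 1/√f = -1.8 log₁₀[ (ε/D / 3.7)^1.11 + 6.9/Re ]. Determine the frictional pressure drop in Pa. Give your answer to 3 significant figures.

Cross-sectional area A = πD²/4 = π(0.121)²/4 = 0.0115 m²; mean velocity V = Q/A = 0.0227/0.0115 = 1.974 m/s.
Reynolds number Re = ρVD/μ = 1.36 · 1.974 · 0.121 / 1.83e-05 = 1.775e+04.
Re > 4000 → turbulent. Relative roughness ε/D = 0.000937/0.121 = 0.00774. Haaland: 1/√f = -1.8 log₁₀[(0.00774/3.7)^1.11 + 6.9/1.775e+04] = -1.8 log₁₀[0.00106 + 0.000389] = 5.109, so f = 0.03831.
Total minor-loss coefficient ΣK = 1·0.52 + 3·7.6 = 23.3.
ΔP = [f·L/D + ΣK]·(ρV²/2) = [0.03831·14.5/0.121 + 23.3]·(1.36·1.974²/2) = [4.591 + 23.3]·2.65 = 73.96 Pa.

ΔP ≈ 74.0 Pa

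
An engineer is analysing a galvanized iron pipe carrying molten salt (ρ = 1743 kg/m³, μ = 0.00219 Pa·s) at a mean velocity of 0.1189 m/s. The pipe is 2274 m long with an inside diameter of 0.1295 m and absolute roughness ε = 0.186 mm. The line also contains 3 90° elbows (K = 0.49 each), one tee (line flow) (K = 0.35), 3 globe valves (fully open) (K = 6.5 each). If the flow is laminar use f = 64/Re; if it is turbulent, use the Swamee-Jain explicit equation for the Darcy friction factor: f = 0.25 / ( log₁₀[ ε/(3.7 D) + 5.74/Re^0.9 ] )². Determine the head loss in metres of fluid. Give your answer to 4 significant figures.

Reynolds number Re = ρVD/μ = 1743 · 0.1189 · 0.1295 / 0.00219 = 1.225e+04.
Re > 4000 → turbulent. Relative roughness ε/D = 0.000186/0.1295 = 0.00144. Swamee-Jain: f = 0.25/(log₁₀[0.00144/3.7 + 5.74/1.225e+04^0.9])² = 0.25/(log₁₀[0.000388 + 0.0012])² = 0.25/(-2.799)² = 0.03191.
Total minor-loss coefficient ΣK = 3·0.49 + 1·0.35 + 3·6.5 = 21.3.
ΔP = [f·L/D + ΣK]·(ρV²/2) = [0.03191·2274/0.1295 + 21.3]·(1743·0.1189²/2) = [560.4 + 21.3]·12.32 = 7167 Pa.
Head loss h_f = ΔP/(ρg) = 7167/(1743·9.81) = 0.4191 m.

h_f ≈ 0.4191 m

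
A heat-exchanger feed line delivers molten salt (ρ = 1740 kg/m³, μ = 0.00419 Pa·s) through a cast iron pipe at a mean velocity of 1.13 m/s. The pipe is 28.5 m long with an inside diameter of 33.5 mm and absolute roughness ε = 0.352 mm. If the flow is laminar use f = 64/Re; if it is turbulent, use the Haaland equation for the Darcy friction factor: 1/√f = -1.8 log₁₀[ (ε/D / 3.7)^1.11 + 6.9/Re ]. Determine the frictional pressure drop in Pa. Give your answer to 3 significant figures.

Reynolds number Re = ρVD/μ = 1740 · 1.13 · 0.0335 / 0.00419 = 1.572e+04.
Re > 4000 → turbulent. Relative roughness ε/D = 0.000352/0.0335 = 0.0105. Haaland: 1/√f = -1.8 log₁₀[(0.0105/3.7)^1.11 + 6.9/1.572e+04] = -1.8 log₁₀[0.00149 + 0.000439] = 4.886, so f = 0.04188.
Darcy-Weisbach: ΔP = f(L/D)(ρV²/2) = 0.04188·(28.5/0.0335)·(1740·1.13²/2) = 0.04188·850.7·1111 = 3.958e+04 Pa.

ΔP ≈ 39600 Pa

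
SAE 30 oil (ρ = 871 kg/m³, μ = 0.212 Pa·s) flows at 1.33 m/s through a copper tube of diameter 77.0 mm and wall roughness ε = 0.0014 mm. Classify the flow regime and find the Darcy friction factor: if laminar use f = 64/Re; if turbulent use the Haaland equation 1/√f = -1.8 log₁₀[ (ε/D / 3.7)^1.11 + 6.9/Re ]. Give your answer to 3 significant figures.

Re = ρVD/μ = 871·1.33·0.077/0.212 = 420.8.
Re < 2300 → laminar, so f = 64/Re = 0.1521 (roughness is irrelevant in laminar flow).

f ≈ 0.152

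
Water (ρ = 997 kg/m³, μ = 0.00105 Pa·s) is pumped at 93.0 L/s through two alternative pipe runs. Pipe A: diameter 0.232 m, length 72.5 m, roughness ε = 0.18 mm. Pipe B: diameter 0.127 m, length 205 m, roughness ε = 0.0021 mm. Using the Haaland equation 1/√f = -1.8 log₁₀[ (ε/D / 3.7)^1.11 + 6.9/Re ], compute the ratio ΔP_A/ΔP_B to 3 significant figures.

Pipe A: V = Q/A = 0.093/0.04227 = 2.2 m/s; Re = 4.846e+05; ε/D = 0.000776; Haaland → f = 0.01916; ΔP_A = f(L/D)(ρV²/2) = 1.444e+04 Pa.
Pipe B: V = Q/A = 0.093/0.01267 = 7.342 m/s; Re = 8.853e+05; ε/D = 1.65e-05; Haaland → f = 0.01211; ΔP_B = f(L/D)(ρV²/2) = 5.252e+05 Pa.
ΔP_A/ΔP_B = 1.444e+04/5.252e+05 = 0.0275.

ΔP_A/ΔP_B ≈ 0.0275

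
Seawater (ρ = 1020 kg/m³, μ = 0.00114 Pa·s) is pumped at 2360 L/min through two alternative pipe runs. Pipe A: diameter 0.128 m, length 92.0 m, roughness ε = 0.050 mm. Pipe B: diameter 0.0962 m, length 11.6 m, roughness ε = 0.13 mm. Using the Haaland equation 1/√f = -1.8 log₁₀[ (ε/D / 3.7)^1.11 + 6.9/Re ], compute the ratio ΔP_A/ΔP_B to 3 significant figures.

Pipe A: V = Q/A = 0.03933/0.01287 = 3.057 m/s; Re = 3.501e+05; ε/D = 0.000391; Haaland → f = 0.01721; ΔP_A = f(L/D)(ρV²/2) = 5.895e+04 Pa.
Pipe B: V = Q/A = 0.03933/0.007268 = 5.412 m/s; Re = 4.658e+05; ε/D = 0.00135; Haaland → f = 0.02165; ΔP_B = f(L/D)(ρV²/2) = 3.9e+04 Pa.
ΔP_A/ΔP_B = 5.895e+04/3.9e+04 = 1.51.

ΔP_A/ΔP_B ≈ 1.51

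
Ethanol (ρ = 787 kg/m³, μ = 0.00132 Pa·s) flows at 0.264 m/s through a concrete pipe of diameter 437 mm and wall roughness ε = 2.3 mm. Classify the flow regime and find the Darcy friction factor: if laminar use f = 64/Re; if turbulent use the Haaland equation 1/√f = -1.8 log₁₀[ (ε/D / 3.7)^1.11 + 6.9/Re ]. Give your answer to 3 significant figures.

Re = ρVD/μ = 787·0.264·0.437/0.00132 = 6.878e+04.
Re > 4000 → turbulent. ε/D = 0.0023/0.437 = 0.00526; Haaland: 1/√f = -1.8 log₁₀[0.000692 + 0.0001] = 5.582, so f = 0.03209.

f ≈ 0.0321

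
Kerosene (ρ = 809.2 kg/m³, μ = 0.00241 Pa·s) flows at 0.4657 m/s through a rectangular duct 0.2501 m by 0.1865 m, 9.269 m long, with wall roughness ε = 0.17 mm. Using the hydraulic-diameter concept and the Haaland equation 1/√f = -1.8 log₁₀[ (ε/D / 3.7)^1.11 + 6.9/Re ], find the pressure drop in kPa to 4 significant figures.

ΔP ≈ 0.09399 kPa

Hydraulic diameter D_h = 4A/P = 4·(0.2501·0.1865)/(2·(0.2501+0.1865)) = 0.1866/0.8732 = 0.2137 m.
Re = ρVD_h/μ = 809.2·0.4657·0.2137/0.00241 = 3.341e+04.
ε/D_h = 0.00017/0.2137 = 0.000796; Haaland gives 1/√f = -1.8 log₁₀[8.49e-05+0.000207] = 6.364, so f = 0.02469.
ΔP = f(L/D_h)(ρV²/2) = 0.02469·9.269/0.2137·87.75 = 93.99 Pa.
ΔP = 0.09399 kPa.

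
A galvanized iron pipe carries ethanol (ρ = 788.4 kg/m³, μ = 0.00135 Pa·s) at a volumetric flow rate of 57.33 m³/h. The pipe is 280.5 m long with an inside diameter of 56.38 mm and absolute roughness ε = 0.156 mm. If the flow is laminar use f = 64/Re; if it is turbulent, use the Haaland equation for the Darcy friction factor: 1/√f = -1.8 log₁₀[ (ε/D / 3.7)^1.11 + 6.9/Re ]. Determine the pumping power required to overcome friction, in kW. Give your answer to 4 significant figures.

Q = 57.33 m³/h = 57.33/3600 = 0.01592 m³/s.
Cross-sectional area A = πD²/4 = π(0.05638)²/4 = 0.002497 m²; mean velocity V = Q/A = 0.01592/0.002497 = 6.379 m/s.
Reynolds number Re = ρVD/μ = 788.4 · 6.379 · 0.05638 / 0.00135 = 2.1e+05.
Re > 4000 → turbulent. Relative roughness ε/D = 0.000156/0.05638 = 0.00277. Haaland: 1/√f = -1.8 log₁₀[(0.00277/3.7)^1.11 + 6.9/2.1e+05] = -1.8 log₁₀[0.000339 + 3.29e-05] = 6.174, so f = 0.02624.
Darcy-Weisbach: ΔP = f(L/D)(ρV²/2) = 0.02624·(280.5/0.05638)·(788.4·6.379²/2) = 0.02624·4975·1.604e+04 = 2.094e+06 Pa.
Pumping power P = QΔP = 0.01592·2.094e+06 = 33341 W = 33.34 kW.

P ≈ 33.34 kW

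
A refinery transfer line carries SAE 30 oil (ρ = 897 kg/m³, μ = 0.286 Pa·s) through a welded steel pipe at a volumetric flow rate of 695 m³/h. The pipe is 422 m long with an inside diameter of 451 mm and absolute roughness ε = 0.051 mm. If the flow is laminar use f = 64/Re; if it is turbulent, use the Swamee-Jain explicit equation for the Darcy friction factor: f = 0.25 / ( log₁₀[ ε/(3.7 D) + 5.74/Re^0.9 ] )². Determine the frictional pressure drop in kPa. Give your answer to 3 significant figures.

ΔP ≈ 22.9 kPa

Q = 695 m³/h = 695/3600 = 0.1931 m³/s.
Cross-sectional area A = πD²/4 = π(0.451)²/4 = 0.1598 m²; mean velocity V = Q/A = 0.1931/0.1598 = 1.208 m/s.
Reynolds number Re = ρVD/μ = 897 · 1.208 · 0.451 / 0.286 = 1709.
Re < 2300 → laminar flow, so f = 64/Re = 64/1709 = 0.03744 (the turbulent correlation is not needed).
Darcy-Weisbach: ΔP = f(L/D)(ρV²/2) = 0.03744·(422/0.451)·(897·1.208²/2) = 0.03744·935.7·655 = 2.295e+04 Pa.
ΔP = 2.295e+04 Pa = 22.9 kPa.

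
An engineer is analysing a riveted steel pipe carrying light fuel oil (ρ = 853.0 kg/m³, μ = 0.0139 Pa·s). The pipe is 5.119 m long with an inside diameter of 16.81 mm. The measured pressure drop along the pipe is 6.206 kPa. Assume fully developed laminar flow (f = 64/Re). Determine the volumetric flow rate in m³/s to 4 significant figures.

Q ≈ 1.709×10^-4 m³/s

For laminar flow, f = 64/Re with Re = ρVD/μ, so Darcy-Weisbach reduces to ΔP = 32μLV/D². Solving for V: V = ΔP·D²/(32μL) = 6206·(0.01681)²/(32·0.0139·5.119) = 0.7702 m/s.
Check: Re = ρVD/μ = 853·0.7702·0.01681/0.0139 = 794.5 < 2300, so the laminar assumption holds.
Q = V·A = 0.7702·(π/4·0.01681²) = 0.0001709 m³/s = 1.709×10^-4 m³/s.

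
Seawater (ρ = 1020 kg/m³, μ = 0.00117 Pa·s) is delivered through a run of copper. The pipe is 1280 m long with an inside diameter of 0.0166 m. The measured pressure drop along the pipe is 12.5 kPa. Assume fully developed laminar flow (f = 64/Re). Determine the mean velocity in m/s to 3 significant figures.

V ≈ 0.0719 m/s

For laminar flow, f = 64/Re with Re = ρVD/μ, so Darcy-Weisbach reduces to ΔP = 32μLV/D². Solving for V: V = ΔP·D²/(32μL) = 1.25e+04·(0.0166)²/(32·0.00117·1280) = 0.07188 m/s.
Check: Re = ρVD/μ = 1020·0.07188·0.0166/0.00117 = 1040 < 2300, so the laminar assumption holds.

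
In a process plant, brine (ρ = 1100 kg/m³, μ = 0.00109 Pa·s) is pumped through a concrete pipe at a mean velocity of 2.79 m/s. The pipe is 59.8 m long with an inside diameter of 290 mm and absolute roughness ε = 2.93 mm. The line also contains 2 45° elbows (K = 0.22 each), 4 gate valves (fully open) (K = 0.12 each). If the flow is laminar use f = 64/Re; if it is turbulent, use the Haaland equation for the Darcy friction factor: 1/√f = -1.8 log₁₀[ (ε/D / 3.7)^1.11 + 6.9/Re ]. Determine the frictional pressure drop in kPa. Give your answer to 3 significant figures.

ΔP ≈ 37.6 kPa

Reynolds number Re = ρVD/μ = 1100 · 2.79 · 0.29 / 0.00109 = 8.165e+05.
Re > 4000 → turbulent. Relative roughness ε/D = 0.00293/0.29 = 0.0101. Haaland: 1/√f = -1.8 log₁₀[(0.0101/3.7)^1.11 + 6.9/8.165e+05] = -1.8 log₁₀[0.00143 + 8.45e-06] = 5.118, so f = 0.03818.
Total minor-loss coefficient ΣK = 2·0.22 + 4·0.12 = 0.92.
ΔP = [f·L/D + ΣK]·(ρV²/2) = [0.03818·59.8/0.29 + 0.92]·(1100·2.79²/2) = [7.873 + 0.92]·4281 = 3.765e+04 Pa.
ΔP = 3.765e+04 Pa = 37.6 kPa.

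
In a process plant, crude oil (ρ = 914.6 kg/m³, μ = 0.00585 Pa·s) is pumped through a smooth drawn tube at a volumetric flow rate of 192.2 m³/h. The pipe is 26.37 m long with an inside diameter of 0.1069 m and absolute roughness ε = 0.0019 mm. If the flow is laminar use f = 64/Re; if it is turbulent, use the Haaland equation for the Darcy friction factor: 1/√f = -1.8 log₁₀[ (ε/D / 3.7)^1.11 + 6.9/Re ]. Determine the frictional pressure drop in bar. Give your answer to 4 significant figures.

Q = 192.2 m³/h = 192.2/3600 = 0.05339 m³/s.
Cross-sectional area A = πD²/4 = π(0.1069)²/4 = 0.008975 m²; mean velocity V = Q/A = 0.05339/0.008975 = 5.948 m/s.
Reynolds number Re = ρVD/μ = 914.6 · 5.948 · 0.1069 / 0.00585 = 9.942e+04.
Re > 4000 → turbulent. Relative roughness ε/D = 1.9e-06/0.1069 = 1.78e-05. Haaland: 1/√f = -1.8 log₁₀[(1.78e-05/3.7)^1.11 + 6.9/9.942e+04] = -1.8 log₁₀[1.25e-06 + 6.94e-05] = 7.472, so f = 0.01791.
Darcy-Weisbach: ΔP = f(L/D)(ρV²/2) = 0.01791·(26.37/0.1069)·(914.6·5.948²/2) = 0.01791·246.7·1.618e+04 = 7.15e+04 Pa.
ΔP = 7.15e+04 Pa = 0.7150 bar.

ΔP ≈ 0.7150 bar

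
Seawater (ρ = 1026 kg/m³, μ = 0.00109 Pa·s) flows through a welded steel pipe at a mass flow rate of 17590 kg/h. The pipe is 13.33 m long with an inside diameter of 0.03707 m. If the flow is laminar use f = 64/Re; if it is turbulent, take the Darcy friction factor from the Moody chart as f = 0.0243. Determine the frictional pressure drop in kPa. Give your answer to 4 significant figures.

ṁ = 17590 kg/h = 17590/3600 = 4.886 kg/s.
A = πD²/4 = π(0.03707)²/4 = 0.001079 m²; mean velocity V = ṁ/(ρA) = 4.886/(1026 · 0.001079) = 4.412 m/s.
Reynolds number Re = ρVD/μ = 1026 · 4.412 · 0.03707 / 0.00109 = 1.54e+05.
Re > 4000 → turbulent; use the Moody-chart value f = 0.0243.
Darcy-Weisbach: ΔP = f(L/D)(ρV²/2) = 0.0243·(13.33/0.03707)·(1026·4.412²/2) = 0.0243·359.6·9988 = 8.728e+04 Pa.
ΔP = 8.728e+04 Pa = 87.28 kPa.

ΔP ≈ 87.28 kPa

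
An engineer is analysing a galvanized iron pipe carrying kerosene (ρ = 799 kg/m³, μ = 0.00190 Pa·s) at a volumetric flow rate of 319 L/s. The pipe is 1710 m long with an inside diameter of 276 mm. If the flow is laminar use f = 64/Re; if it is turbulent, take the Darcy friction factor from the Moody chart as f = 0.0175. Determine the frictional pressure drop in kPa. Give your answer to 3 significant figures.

Q = 319 L/s = 319/1000 = 0.319 m³/s.
Cross-sectional area A = πD²/4 = π(0.276)²/4 = 0.05983 m²; mean velocity V = Q/A = 0.319/0.05983 = 5.332 m/s.
Reynolds number Re = ρVD/μ = 799 · 5.332 · 0.276 / 0.0019 = 6.188e+05.
Re > 4000 → turbulent; use the Moody-chart value f = 0.0175.
Darcy-Weisbach: ΔP = f(L/D)(ρV²/2) = 0.0175·(1710/0.276)·(799·5.332²/2) = 0.0175·6196·1.136e+04 = 1.231e+06 Pa.
ΔP = 1.231e+06 Pa = 1230 kPa.

ΔP ≈ 1230 kPa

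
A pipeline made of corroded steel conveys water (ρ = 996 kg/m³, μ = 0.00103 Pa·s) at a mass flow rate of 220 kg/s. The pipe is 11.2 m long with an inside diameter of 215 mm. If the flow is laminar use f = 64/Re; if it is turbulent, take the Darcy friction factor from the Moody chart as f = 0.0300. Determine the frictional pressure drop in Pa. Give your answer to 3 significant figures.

ΔP ≈ 28800 Pa

A = πD²/4 = π(0.215)²/4 = 0.03631 m²; mean velocity V = ṁ/(ρA) = 220/(996 · 0.03631) = 6.084 m/s.
Reynolds number Re = ρVD/μ = 996 · 6.084 · 0.215 / 0.00103 = 1.265e+06.
Re > 4000 → turbulent; use the Moody-chart value f = 0.0300.
Darcy-Weisbach: ΔP = f(L/D)(ρV²/2) = 0.03·(11.2/0.215)·(996·6.084²/2) = 0.03·52.09·1.843e+04 = 2.881e+04 Pa.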